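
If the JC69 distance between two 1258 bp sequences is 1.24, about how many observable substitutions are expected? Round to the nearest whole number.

Invert JC69: p = (3/4)(1 − e^(−4d/3)) = 0.75 × (1 − e^(-1.653333)) = 0.75 × (1 − 0.191411) = 0.606442.
Expected differing sites = pL ≈ 0.606442 × 1258 = 762.904036 ≈ 763.

763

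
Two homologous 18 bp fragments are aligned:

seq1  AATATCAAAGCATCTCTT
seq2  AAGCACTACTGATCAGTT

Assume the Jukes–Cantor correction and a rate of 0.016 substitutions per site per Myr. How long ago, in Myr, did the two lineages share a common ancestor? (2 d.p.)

The sequences differ at 9 of 18 sites (3, 4, 5, 7, 9, 10, 11, 15, 16), so p = 9/18 = 0.5.
d = −(3/4) ln(1 − 4p/3) = −0.75 ln(1 − 0.666667) = −0.75 ln(0.333333)
  = −0.75 × (-1.098613) = 0.823960 substitutions/site.
Under a molecular clock d = 2μt, so t = d/(2μ) = 0.823960 / (2 × 0.016) = 25.75 Myr.

25.75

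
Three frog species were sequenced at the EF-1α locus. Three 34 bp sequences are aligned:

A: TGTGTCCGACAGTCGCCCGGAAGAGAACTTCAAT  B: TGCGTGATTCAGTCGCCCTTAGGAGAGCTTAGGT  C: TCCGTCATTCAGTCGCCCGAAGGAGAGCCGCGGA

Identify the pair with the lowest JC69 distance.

B and C

A–B: 12/34 differ, p = 0.353, d = 0.477.
A–C: 13/34 differ, p = 0.382, d = 0.535.
B–C: 8/34 differ, p = 0.235, d = 0.282.
The smallest distance is between B and C.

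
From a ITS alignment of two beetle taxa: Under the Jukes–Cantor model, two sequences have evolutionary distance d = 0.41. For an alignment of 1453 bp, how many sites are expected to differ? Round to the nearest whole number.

Invert JC69: p = (3/4)(1 − e^(−4d/3)) = 0.75 × (1 − e^(-0.546667)) = 0.75 × (1 − 0.578876) = 0.315843.
Expected differing sites = pL ≈ 0.315843 × 1453 = 458.919879 ≈ 459.

459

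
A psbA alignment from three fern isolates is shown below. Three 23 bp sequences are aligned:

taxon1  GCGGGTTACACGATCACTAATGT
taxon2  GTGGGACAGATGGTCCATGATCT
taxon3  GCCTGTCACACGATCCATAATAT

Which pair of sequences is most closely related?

taxon1–taxon2: 10/23 differ, p = 0.435, d = 0.650.
taxon1–taxon3: 6/23 differ, p = 0.261, d = 0.321.
taxon2–taxon3: 9/23 differ, p = 0.391, d = 0.553.
The smallest distance is between taxon1 and taxon3.

taxon1 and taxon3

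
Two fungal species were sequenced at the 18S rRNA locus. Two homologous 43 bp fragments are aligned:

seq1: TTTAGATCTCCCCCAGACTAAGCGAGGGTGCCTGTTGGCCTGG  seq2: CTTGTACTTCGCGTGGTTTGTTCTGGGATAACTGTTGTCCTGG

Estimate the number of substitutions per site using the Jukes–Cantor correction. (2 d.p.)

The sequences differ at 20 of 43 sites, so p = 20/43 ≈ 0.465116.
d = −(3/4) ln(1 − 4p/3) = −0.75 ln(1 − 0.620155) = −0.75 ln(0.379845)
  = −0.75 × (-0.967992) = 0.725994 substitutions/site.

0.73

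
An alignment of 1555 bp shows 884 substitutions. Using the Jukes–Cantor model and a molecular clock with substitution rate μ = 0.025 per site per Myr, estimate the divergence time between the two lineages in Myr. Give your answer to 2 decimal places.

p = 884/1555 ≈ 0.568489.
d = −(3/4) ln(1 − 4p/3) = −0.75 ln(1 − 0.757985) = −0.75 ln(0.242015)
  = −0.75 × (-1.418756) = 1.064067 substitutions/site.
Under a molecular clock d = 2μt, so t = d/(2μ) = 1.064067 / (2 × 0.025) = 21.28 Myr.

21.28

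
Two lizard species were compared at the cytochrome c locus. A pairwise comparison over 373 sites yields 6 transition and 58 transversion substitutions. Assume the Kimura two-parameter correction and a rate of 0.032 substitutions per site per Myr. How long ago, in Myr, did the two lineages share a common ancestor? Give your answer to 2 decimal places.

P = 6/373 ≈ 0.016086 and Q = 58/373 ≈ 0.155496.
Under the Kimura two-parameter model, d = −½ ln(1 − 2P − Q) − ¼ ln(1 − 2Q).
1 − 2P − Q = 0.812332, giving −½ ln(0.812332) = 0.103923.
1 − 2Q = 0.689008, giving −¼ ln(0.689008) = 0.093126.
d = 0.103923 + 0.093126 = 0.197049.
Under a molecular clock d = 2μt, so t = d/(2μ) = 0.197049 / (2 × 0.032) = 3.08 Myr.

3.08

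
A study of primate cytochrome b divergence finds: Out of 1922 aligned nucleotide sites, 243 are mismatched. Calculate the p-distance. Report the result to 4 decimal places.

0.1264

p = 243/1922 = 0.126430… ≈ 0.1264 (to 4 d.p.).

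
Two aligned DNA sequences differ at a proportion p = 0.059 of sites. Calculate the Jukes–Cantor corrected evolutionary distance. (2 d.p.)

0.06

d = −(3/4) ln(1 − 4p/3) = −0.75 ln(1 − 0.078667) = −0.75 ln(0.921333)
  = −0.75 × (-0.081934) = 0.061451 substitutions/site.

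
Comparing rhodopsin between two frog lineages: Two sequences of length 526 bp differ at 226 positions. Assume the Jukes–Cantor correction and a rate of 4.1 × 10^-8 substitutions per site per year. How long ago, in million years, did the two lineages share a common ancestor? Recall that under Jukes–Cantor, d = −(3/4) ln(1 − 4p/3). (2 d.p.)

p = 226/526 ≈ 0.429658.
d = −(3/4) ln(1 − 4p/3) = −0.75 ln(1 − 0.572877) = −0.75 ln(0.427123)
  = −0.75 × (-0.850683) = 0.638012 substitutions/site.
Under a molecular clock d = 2μt, so t = d/(2μ) = 0.638012 / (2 × 4.1 × 10^-8) = 7.78 million years.

7.78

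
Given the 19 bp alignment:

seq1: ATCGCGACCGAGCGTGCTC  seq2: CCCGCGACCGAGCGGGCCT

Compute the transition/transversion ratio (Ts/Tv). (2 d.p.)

1.50

Transitions are A↔G and C↔T; transversions are all other mismatches.
Transitions: 3. Transversions: 2.
R = 3/2 = 1.50.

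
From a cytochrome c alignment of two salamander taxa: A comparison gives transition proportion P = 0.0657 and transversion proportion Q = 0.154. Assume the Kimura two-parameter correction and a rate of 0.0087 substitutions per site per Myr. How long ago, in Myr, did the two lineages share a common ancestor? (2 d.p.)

Under the Kimura two-parameter model, d = −½ ln(1 − 2P − Q) − ¼ ln(1 − 2Q).
1 − 2P − Q = 0.7146, giving −½ ln(0.7146) = 0.168016.
1 − 2Q = 0.692, giving −¼ ln(0.692) = 0.092042.
d = 0.168016 + 0.092042 = 0.260058.
Under a molecular clock d = 2μt, so t = d/(2μ) = 0.260058 / (2 × 0.0087) = 14.95 Myr.

14.95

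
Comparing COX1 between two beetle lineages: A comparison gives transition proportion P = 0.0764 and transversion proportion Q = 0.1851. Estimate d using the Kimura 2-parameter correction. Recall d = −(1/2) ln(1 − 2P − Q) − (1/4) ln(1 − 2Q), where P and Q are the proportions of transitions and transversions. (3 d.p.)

Under the Kimura two-parameter model, d = −½ ln(1 − 2P − Q) − ¼ ln(1 − 2Q).
1 − 2P − Q = 0.6621, giving −½ ln(0.6621) = 0.206169.
1 − 2Q = 0.6298, giving −¼ ln(0.6298) = 0.115588.
d = 0.206169 + 0.115588 = 0.321757.

0.322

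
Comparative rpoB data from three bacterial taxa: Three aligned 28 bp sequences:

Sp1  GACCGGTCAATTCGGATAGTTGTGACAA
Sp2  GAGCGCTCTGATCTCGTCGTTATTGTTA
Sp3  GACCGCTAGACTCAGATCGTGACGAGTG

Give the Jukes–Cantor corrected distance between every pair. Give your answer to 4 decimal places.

d(Sp1,Sp2) = 0.8240, d(Sp1,Sp3) = 0.6355, d(Sp2,Sp3) = 0.8240

Sp1–Sp2: 14/28 sites differ → p = 0.5, d = −0.75 ln(1 − 0.666667) = 0.823960 ≈ 0.8240.
Sp1–Sp3: 12/28 sites differ → p ≈ 0.428571, d = −0.75 ln(1 − 0.571428) = 0.635472 ≈ 0.6355.
Sp2–Sp3: 14/28 sites differ → p = 0.5, d = −0.75 ln(1 − 0.666667) = 0.823960 ≈ 0.8240.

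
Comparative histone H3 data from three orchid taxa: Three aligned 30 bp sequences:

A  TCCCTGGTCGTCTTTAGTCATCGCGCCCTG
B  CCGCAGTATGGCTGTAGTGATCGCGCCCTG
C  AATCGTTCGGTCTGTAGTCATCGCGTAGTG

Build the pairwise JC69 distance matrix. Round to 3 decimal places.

A–B: 9/30 sites differ → p = 0.3, d = −0.75 ln(1 − 0.4) = 0.383119 ≈ 0.383.
A–C: 12/30 sites differ → p = 0.4, d = −0.75 ln(1 − 0.533333) = 0.571605 ≈ 0.572.
B–C: 12/30 sites differ → p = 0.4, d = −0.75 ln(1 − 0.533333) = 0.571605 ≈ 0.572.

d(A,B) = 0.383, d(A,C) = 0.572, d(B,C) = 0.572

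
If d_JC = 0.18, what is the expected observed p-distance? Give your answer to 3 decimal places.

0.160

p = (3/4)(1 − e^(−4d/3)) = 0.75 × (1 − e^(-0.24)) = 0.75 × (1 − 0.786628) = 0.160029.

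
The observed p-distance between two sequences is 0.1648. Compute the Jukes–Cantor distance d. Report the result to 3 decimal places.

0.186

d = −(3/4) ln(1 − 4p/3) = −0.75 ln(1 − 0.219733) = −0.75 ln(0.780267)
  = −0.75 × (-0.248119) = 0.186089 substitutions/site.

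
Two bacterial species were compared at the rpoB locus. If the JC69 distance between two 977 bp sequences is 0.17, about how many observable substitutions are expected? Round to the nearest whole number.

Invert JC69: p = (3/4)(1 − e^(−4d/3)) = 0.75 × (1 − e^(-0.226667)) = 0.75 × (1 − 0.797186) = 0.152111.
Expected differing sites = pL ≈ 0.152111 × 977 = 148.612447 ≈ 149.

149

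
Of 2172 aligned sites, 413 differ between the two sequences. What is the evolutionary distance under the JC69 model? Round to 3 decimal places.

0.219

p = 413/2172 ≈ 0.190147.
d = −(3/4) ln(1 − 4p/3) = −0.75 ln(1 − 0.253529) = −0.75 ln(0.746471)
  = −0.75 × (-0.292399) = 0.219299 substitutions/site.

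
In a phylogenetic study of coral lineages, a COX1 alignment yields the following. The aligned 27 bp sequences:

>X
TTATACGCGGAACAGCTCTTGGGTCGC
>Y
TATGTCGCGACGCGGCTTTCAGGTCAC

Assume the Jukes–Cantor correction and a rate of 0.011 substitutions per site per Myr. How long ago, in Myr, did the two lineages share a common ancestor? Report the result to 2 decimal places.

The sequences differ at 12 of 27 sites, so p = 12/27 ≈ 0.444444.
d = −(3/4) ln(1 − 4p/3) = −0.75 ln(1 − 0.592592) = −0.75 ln(0.407408)
  = −0.75 × (-0.897940) = 0.673455 substitutions/site.
Under a molecular clock d = 2μt, so t = d/(2μ) = 0.673455 / (2 × 0.011) = 30.61 Myr.

30.61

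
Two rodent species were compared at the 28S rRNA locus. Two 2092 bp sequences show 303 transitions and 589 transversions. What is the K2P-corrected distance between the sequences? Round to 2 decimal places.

P = 303/2092 ≈ 0.144837 and Q = 589/2092 ≈ 0.281549.
Under the Kimura two-parameter model, d = −½ ln(1 − 2P − Q) − ¼ ln(1 − 2Q).
1 − 2P − Q = 0.428777, giving −½ ln(0.428777) = 0.423409.
1 − 2Q = 0.436902, giving −¼ ln(0.436902) = 0.207012.
d = 0.423409 + 0.207012 = 0.630421.

0.63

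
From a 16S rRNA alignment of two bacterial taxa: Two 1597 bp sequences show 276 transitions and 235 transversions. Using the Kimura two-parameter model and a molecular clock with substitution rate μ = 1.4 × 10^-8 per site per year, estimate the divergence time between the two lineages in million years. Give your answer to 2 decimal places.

P = 276/1597 ≈ 0.172824 and Q = 235/1597 ≈ 0.147151.
Under the Kimura two-parameter model, d = −½ ln(1 − 2P − Q) − ¼ ln(1 − 2Q).
1 − 2P − Q = 0.507201, giving −½ ln(0.507201) = 0.339424.
1 − 2Q = 0.705698, giving −¼ ln(0.705698) = 0.087142.
d = 0.339424 + 0.087142 = 0.426566.
Under a molecular clock d = 2μt, so t = d/(2μ) = 0.426566 / (2 × 1.4 × 10^-8) = 15.23 million years.

15.23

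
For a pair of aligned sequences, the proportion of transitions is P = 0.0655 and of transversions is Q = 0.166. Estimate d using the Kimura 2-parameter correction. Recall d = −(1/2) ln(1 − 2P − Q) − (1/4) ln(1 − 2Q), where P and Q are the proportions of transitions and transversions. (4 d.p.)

0.2771

Under the Kimura two-parameter model, d = −½ ln(1 − 2P − Q) − ¼ ln(1 − 2Q).
1 − 2P − Q = 0.703, giving −½ ln(0.703) = 0.176199.
1 − 2Q = 0.668, giving −¼ ln(0.668) = 0.100867.
d = 0.176199 + 0.100867 = 0.277066.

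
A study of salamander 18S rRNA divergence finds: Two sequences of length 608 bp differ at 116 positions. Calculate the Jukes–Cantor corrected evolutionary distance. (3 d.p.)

p = 116/608 ≈ 0.190789.
d = −(3/4) ln(1 − 4p/3) = −0.75 ln(1 − 0.254385) = −0.75 ln(0.745615)
  = −0.75 × (-0.293546) = 0.220160 substitutions/site.

0.220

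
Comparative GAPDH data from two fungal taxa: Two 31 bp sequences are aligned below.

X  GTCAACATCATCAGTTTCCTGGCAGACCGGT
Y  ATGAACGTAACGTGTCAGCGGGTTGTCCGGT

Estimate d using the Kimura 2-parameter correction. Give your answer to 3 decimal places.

0.692

Of 31 sites, 5 differences are transitions and 9 are transversions, so P = 5/31 ≈ 0.16129 and Q = 9/31 ≈ 0.290323.
Under the Kimura two-parameter model, d = −½ ln(1 − 2P − Q) − ¼ ln(1 − 2Q).
1 − 2P − Q = 0.387097, giving −½ ln(0.387097) = 0.474540.
1 − 2Q = 0.419354, giving −¼ ln(0.419354) = 0.217260.
d = 0.474540 + 0.217260 = 0.691800.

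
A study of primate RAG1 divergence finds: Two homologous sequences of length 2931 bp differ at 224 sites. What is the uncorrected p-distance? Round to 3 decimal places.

p = 224/2931 = 0.076424… ≈ 0.076 (to 3 d.p.).

0.076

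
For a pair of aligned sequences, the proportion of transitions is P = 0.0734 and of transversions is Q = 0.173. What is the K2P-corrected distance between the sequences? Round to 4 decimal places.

Under the Kimura two-parameter model, d = −½ ln(1 − 2P − Q) − ¼ ln(1 − 2Q).
1 − 2P − Q = 0.6802, giving −½ ln(0.6802) = 0.192684.
1 − 2Q = 0.654, giving −¼ ln(0.654) = 0.106162.
d = 0.192684 + 0.106162 = 0.298846.

0.2988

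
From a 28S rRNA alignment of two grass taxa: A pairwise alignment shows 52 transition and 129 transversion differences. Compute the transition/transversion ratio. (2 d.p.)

0.40

R = 52/129 = 0.403100… ≈ 0.40 (to 2 d.p.).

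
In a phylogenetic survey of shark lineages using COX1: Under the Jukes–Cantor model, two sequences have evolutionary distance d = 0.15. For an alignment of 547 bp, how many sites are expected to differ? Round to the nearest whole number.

74

Invert JC69: p = (3/4)(1 − e^(−4d/3)) = 0.75 × (1 − e^(-0.2)) = 0.75 × (1 − 0.818731) = 0.135952.
Expected differing sites = pL ≈ 0.135952 × 547 = 74.365744 ≈ 74.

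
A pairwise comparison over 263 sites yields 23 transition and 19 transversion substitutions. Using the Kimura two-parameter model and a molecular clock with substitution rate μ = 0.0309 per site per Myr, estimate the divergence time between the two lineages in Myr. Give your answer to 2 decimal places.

P = 23/263 ≈ 0.087452 and Q = 19/263 ≈ 0.072243.
Under the Kimura two-parameter model, d = −½ ln(1 − 2P − Q) − ¼ ln(1 − 2Q).
1 − 2P − Q = 0.752853, giving −½ ln(0.752853) = 0.141943.
1 − 2Q = 0.855514, giving −¼ ln(0.855514) = 0.039013.
d = 0.141943 + 0.039013 = 0.180956.
Under a molecular clock d = 2μt, so t = d/(2μ) = 0.180956 / (2 × 0.0309) = 2.93 Myr.

2.93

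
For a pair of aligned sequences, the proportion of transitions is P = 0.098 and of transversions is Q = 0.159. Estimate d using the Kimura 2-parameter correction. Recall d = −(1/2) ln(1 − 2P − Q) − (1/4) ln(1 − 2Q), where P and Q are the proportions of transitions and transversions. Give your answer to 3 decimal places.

Under the Kimura two-parameter model, d = −½ ln(1 − 2P − Q) − ¼ ln(1 − 2Q).
1 − 2P − Q = 0.645, giving −½ ln(0.645) = 0.219252.
1 − 2Q = 0.682, giving −¼ ln(0.682) = 0.095681.
d = 0.219252 + 0.095681 = 0.314933.

0.315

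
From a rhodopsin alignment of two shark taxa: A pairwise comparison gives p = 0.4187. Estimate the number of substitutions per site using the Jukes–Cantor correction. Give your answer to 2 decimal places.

0.61

d = −(3/4) ln(1 − 4p/3) = −0.75 ln(1 − 0.558267) = −0.75 ln(0.441733)
  = −0.75 × (-0.817050) = 0.612788 substitutions/site.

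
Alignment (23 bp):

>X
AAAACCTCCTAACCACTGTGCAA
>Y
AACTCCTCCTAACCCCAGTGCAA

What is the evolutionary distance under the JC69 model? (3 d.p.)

0.198

The sequences differ at 4 of 23 sites (3, 4, 15, 17), so p = 4/23 ≈ 0.173913.
d = −(3/4) ln(1 − 4p/3) = −0.75 ln(1 − 0.231884) = −0.75 ln(0.768116)
  = −0.75 × (-0.263815) = 0.197861 substitutions/site.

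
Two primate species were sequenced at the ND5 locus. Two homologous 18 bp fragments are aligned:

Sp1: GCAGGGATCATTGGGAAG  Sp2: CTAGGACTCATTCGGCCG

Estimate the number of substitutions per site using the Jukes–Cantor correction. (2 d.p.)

0.55

The sequences differ at 7 of 18 sites (1, 2, 6, 7, 13, 16, 17), so p = 7/18 ≈ 0.388889.
d = −(3/4) ln(1 − 4p/3) = −0.75 ln(1 − 0.518519) = −0.75 ln(0.481481)
  = −0.75 × (-0.730889) = 0.548167 substitutions/site.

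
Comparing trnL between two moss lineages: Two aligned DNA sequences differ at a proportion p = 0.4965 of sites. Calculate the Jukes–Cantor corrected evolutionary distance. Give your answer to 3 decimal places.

0.814

d = −(3/4) ln(1 − 4p/3) = −0.75 ln(1 − 0.662) = −0.75 ln(0.338)
  = −0.75 × (-1.084709) = 0.813532 substitutions/site.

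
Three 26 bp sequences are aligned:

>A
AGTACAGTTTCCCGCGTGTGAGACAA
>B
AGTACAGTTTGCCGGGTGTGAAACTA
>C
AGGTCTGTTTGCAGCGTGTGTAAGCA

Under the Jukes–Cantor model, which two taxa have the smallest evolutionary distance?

A and B

A–B: 4/26 differ, p = 0.154, d = 0.172.
A–C: 9/26 differ, p = 0.346, d = 0.464.
B–C: 8/26 differ, p = 0.308, d = 0.396.
The smallest distance is between A and B.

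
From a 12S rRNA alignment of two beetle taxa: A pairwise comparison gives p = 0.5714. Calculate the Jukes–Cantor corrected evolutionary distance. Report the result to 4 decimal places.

d = −(3/4) ln(1 − 4p/3) = −0.75 ln(1 − 0.761867) = −0.75 ln(0.238133)
  = −0.75 × (-1.434926) = 1.076195 substitutions/site.

1.0762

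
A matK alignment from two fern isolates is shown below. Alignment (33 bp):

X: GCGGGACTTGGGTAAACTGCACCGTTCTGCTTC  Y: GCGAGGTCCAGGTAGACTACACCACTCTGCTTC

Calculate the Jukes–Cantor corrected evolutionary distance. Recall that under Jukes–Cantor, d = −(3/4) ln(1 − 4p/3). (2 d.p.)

The sequences differ at 10 of 33 sites (4, 6, 7, 8, 9, 10, 15, 19, 24, 25), so p = 10/33 ≈ 0.30303.
d = −(3/4) ln(1 − 4p/3) = −0.75 ln(1 − 0.40404) = −0.75 ln(0.59596)
  = −0.75 × (-0.517582) = 0.388187 substitutions/site.

0.39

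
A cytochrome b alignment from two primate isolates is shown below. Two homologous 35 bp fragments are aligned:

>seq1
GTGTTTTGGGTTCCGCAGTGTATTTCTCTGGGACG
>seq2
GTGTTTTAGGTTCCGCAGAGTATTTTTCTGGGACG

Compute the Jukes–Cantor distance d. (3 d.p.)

The sequences differ at 3 of 35 sites (8, 19, 26), so p = 3/35 ≈ 0.085714.
d = −(3/4) ln(1 − 4p/3) = −0.75 ln(1 − 0.114285) = −0.75 ln(0.885715)
  = −0.75 × (-0.121360) = 0.091020 substitutions/site.

0.091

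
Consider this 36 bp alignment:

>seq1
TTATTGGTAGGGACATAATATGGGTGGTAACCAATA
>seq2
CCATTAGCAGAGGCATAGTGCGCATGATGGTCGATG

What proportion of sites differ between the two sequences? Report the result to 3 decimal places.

0.472

The sequences differ at 17 of 36 positions.
p = 17/36 = 0.472222… ≈ 0.472 (to 3 d.p.).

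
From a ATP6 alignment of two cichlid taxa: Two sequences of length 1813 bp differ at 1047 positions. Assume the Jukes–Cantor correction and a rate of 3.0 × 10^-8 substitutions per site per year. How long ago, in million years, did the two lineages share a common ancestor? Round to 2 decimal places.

p = 1047/1813 ≈ 0.577496.
d = −(3/4) ln(1 − 4p/3) = −0.75 ln(1 − 0.769995) = −0.75 ln(0.230005)
  = −0.75 × (-1.469654) = 1.102241 substitutions/site.
Under a molecular clock d = 2μt, so t = d/(2μ) = 1.102241 / (2 × 3.0 × 10^-8) = 18.37 million years.

18.37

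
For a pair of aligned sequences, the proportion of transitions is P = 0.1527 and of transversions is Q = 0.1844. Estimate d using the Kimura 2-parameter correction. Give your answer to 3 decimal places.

Under the Kimura two-parameter model, d = −½ ln(1 − 2P − Q) − ¼ ln(1 − 2Q).
1 − 2P − Q = 0.5102, giving −½ ln(0.5102) = 0.336476.
1 − 2Q = 0.6312, giving −¼ ln(0.6312) = 0.115033.
d = 0.336476 + 0.115033 = 0.451509.

0.452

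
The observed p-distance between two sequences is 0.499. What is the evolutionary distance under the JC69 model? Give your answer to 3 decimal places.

d = −(3/4) ln(1 − 4p/3) = −0.75 ln(1 − 0.665333) = −0.75 ln(0.334667)
  = −0.75 × (-1.094619) = 0.820964 substitutions/site.

0.821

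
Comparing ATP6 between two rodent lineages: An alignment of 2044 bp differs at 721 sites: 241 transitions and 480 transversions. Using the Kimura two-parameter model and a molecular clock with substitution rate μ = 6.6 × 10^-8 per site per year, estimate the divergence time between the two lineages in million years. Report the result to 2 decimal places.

P = 241/2044 ≈ 0.117906 and Q = 480/2044 ≈ 0.234834.
Under the Kimura two-parameter model, d = −½ ln(1 − 2P − Q) − ¼ ln(1 − 2Q).
1 − 2P − Q = 0.529354, giving −½ ln(0.529354) = 0.318049.
1 − 2Q = 0.530332, giving −¼ ln(0.530332) = 0.158563.
d = 0.318049 + 0.158563 = 0.476612.
Under a molecular clock d = 2μt, so t = d/(2μ) = 0.476612 / (2 × 6.6 × 10^-8) = 3.61 million years.

3.61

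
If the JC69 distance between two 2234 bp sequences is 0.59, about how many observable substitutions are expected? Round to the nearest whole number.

913

Invert JC69: p = (3/4)(1 − e^(−4d/3)) = 0.75 × (1 − e^(-0.786667)) = 0.75 × (1 − 0.455360) = 0.408480.
Expected differing sites = pL ≈ 0.408480 × 2234 = 912.54432 ≈ 913.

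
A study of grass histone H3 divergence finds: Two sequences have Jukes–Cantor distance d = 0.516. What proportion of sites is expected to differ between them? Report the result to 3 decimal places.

0.373

p = (3/4)(1 − e^(−4d/3)) = 0.75 × (1 − e^(-0.688)) = 0.75 × (1 − 0.502580) = 0.373065.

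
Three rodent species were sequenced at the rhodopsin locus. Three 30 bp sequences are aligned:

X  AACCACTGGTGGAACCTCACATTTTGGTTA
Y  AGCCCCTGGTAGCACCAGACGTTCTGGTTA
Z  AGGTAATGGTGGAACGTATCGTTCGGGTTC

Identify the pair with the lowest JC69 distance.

X and Y

X–Y: 8/30 differ, p = 0.267, d = 0.330.
X–Z: 11/30 differ, p = 0.367, d = 0.503.
Y–Z: 12/30 differ, p = 0.400, d = 0.572.
The smallest distance is between X and Y.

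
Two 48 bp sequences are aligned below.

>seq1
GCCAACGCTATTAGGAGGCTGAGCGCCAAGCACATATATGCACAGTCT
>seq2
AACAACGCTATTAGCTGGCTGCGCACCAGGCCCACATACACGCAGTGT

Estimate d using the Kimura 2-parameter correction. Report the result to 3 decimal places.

Of 48 sites, 7 differences are transitions and 6 are transversions, so P = 7/48 ≈ 0.145833 and Q = 6/48 = 0.125.
Under the Kimura two-parameter model, d = −½ ln(1 − 2P − Q) − ¼ ln(1 − 2Q).
1 − 2P − Q = 0.583334, giving −½ ln(0.583334) = 0.269498.
1 − 2Q = 0.75, giving −¼ ln(0.75) = 0.071921.
d = 0.269498 + 0.071921 = 0.341419.

0.341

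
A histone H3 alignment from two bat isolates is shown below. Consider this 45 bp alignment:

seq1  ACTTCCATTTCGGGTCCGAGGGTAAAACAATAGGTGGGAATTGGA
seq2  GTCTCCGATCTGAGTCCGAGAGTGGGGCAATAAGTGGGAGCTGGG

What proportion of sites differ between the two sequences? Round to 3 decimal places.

0.378

The sequences differ at 17 of 45 positions.
p = 17/45 = 0.377777… ≈ 0.378 (to 3 d.p.).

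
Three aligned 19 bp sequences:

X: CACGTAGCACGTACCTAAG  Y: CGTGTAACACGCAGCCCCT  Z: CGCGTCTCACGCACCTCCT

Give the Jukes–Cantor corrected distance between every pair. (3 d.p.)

X–Y: 9/19 sites differ → p ≈ 0.473684, d = −0.75 ln(1 − 0.631579) = 0.748897 ≈ 0.749.
X–Z: 7/19 sites differ → p ≈ 0.368421, d = −0.75 ln(1 − 0.491228) = 0.506816 ≈ 0.507.
Y–Z: 5/19 sites differ → p ≈ 0.263158, d = −0.75 ln(1 − 0.350877) = 0.324100 ≈ 0.324.

d(X,Y) = 0.749, d(X,Z) = 0.507, d(Y,Z) = 0.324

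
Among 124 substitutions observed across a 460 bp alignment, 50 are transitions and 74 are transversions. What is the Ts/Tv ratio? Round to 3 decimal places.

R = 50/74 = 0.675675… ≈ 0.676 (to 3 d.p.).

0.676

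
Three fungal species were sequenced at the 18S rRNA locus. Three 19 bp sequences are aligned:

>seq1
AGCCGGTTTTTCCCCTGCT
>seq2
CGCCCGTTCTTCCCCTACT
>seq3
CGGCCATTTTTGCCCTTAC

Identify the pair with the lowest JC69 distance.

seq1 and seq2

seq1–seq2: 4/19 differ, p = 0.211, d = 0.247.
seq1–seq3: 8/19 differ, p = 0.421, d = 0.618.
seq2–seq3: 7/19 differ, p = 0.368, d = 0.507.
The smallest distance is between seq1 and seq2.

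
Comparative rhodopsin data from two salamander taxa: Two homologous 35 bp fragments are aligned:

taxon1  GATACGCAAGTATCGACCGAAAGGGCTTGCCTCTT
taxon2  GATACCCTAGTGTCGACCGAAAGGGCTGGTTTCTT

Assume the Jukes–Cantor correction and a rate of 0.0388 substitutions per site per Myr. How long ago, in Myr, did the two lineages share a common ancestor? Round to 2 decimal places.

The sequences differ at 6 of 35 sites (6, 8, 12, 28, 30, 31), so p = 6/35 ≈ 0.171429.
d = −(3/4) ln(1 − 4p/3) = −0.75 ln(1 − 0.228572) = −0.75 ln(0.771428)
  = −0.75 × (-0.259512) = 0.194634 substitutions/site.
Under a molecular clock d = 2μt, so t = d/(2μ) = 0.194634 / (2 × 0.0388) = 2.51 Myr.

2.51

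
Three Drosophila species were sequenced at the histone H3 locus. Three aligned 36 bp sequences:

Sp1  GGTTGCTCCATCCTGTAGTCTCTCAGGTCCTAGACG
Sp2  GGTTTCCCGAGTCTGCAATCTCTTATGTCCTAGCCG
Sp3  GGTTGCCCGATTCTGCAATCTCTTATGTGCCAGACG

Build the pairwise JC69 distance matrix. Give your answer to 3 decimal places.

Sp1–Sp2: 10/36 sites differ → p ≈ 0.277778, d = −0.75 ln(1 − 0.370371) = 0.346968 ≈ 0.347.
Sp1–Sp3: 9/36 sites differ → p = 0.25, d = −0.75 ln(1 − 0.333333) = 0.304098 ≈ 0.304.
Sp2–Sp3: 5/36 sites differ → p ≈ 0.138889, d = −0.75 ln(1 − 0.185185) = 0.153596 ≈ 0.154.

d(Sp1,Sp2) = 0.347, d(Sp1,Sp3) = 0.304, d(Sp2,Sp3) = 0.154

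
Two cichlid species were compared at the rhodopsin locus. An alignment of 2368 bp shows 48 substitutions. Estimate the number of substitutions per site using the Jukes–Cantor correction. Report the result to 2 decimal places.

0.02

p = 48/2368 ≈ 0.02027.
d = −(3/4) ln(1 − 4p/3) = −0.75 ln(1 − 0.027027) = −0.75 ln(0.972973)
  = −0.75 × (-0.027399) = 0.020549 substitutions/site.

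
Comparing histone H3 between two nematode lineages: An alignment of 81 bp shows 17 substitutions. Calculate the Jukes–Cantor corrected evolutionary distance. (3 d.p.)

0.246

p = 17/81 ≈ 0.209877.
d = −(3/4) ln(1 − 4p/3) = −0.75 ln(1 − 0.279836) = −0.75 ln(0.720164)
  = −0.75 × (-0.328276) = 0.246207 substitutions/site.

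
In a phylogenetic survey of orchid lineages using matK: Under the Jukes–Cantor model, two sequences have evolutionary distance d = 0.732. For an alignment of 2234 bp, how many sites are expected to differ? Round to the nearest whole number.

Invert JC69: p = (3/4)(1 − e^(−4d/3)) = 0.75 × (1 − e^(-0.976)) = 0.75 × (1 − 0.376815) = 0.467389.
Expected differing sites = pL ≈ 0.467389 × 2234 = 1044.147026 ≈ 1044.

1044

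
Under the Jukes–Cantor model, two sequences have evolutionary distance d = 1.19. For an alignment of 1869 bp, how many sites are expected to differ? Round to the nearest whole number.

Invert JC69: p = (3/4)(1 − e^(−4d/3)) = 0.75 × (1 − e^(-1.586667)) = 0.75 × (1 − 0.204606) = 0.596546.
Expected differing sites = pL ≈ 0.596546 × 1869 = 1114.944474 ≈ 1115.

1115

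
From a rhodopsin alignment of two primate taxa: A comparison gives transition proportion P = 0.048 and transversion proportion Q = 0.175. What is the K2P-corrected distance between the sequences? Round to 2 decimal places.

Under the Kimura two-parameter model, d = −½ ln(1 − 2P − Q) − ¼ ln(1 − 2Q).
1 − 2P − Q = 0.729, giving −½ ln(0.729) = 0.158041.
1 − 2Q = 0.65, giving −¼ ln(0.65) = 0.107696.
d = 0.158041 + 0.107696 = 0.265737.

0.27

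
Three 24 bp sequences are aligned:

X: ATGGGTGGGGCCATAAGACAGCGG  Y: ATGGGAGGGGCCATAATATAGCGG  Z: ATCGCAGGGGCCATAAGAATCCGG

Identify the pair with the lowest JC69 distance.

X and Y

X–Y: 3/24 differ, p = 0.125, d = 0.137.
X–Z: 6/24 differ, p = 0.250, d = 0.304.
Y–Z: 6/24 differ, p = 0.250, d = 0.304.
The smallest distance is between X and Y.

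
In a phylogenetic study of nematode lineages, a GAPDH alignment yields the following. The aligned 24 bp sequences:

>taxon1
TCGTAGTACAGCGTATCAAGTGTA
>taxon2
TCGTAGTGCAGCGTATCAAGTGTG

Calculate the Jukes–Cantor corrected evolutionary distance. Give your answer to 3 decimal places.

The sequences differ at 2 of 24 sites (8, 24), so p = 2/24 ≈ 0.083333.
d = −(3/4) ln(1 − 4p/3) = −0.75 ln(1 − 0.111111) = −0.75 ln(0.888889)
  = −0.75 × (-0.117783) = 0.088337 substitutions/site.

0.088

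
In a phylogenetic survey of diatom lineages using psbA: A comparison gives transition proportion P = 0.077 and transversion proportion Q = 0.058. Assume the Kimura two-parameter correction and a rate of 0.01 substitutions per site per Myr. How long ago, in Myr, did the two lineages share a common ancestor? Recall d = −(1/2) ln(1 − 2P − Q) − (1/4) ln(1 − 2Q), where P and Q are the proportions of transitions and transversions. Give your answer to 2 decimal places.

7.50

Under the Kimura two-parameter model, d = −½ ln(1 − 2P − Q) − ¼ ln(1 − 2Q).
1 − 2P − Q = 0.788, giving −½ ln(0.788) = 0.119129.
1 − 2Q = 0.884, giving −¼ ln(0.884) = 0.030825.
d = 0.119129 + 0.030825 = 0.149954.
Under a molecular clock d = 2μt, so t = d/(2μ) = 0.149954 / (2 × 0.01) = 7.50 Myr.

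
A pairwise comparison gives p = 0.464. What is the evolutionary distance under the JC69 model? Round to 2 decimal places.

0.72

d = −(3/4) ln(1 − 4p/3) = −0.75 ln(1 − 0.618667) = −0.75 ln(0.381333)
  = −0.75 × (-0.964082) = 0.723062 substitutions/site.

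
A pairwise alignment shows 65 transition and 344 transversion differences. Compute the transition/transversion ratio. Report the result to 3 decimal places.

0.189

R = 65/344 = 0.188953… ≈ 0.189 (to 3 d.p.).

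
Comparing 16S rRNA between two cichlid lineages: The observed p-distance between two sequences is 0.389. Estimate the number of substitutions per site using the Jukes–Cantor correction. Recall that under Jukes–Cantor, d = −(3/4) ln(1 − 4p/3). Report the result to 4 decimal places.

d = −(3/4) ln(1 − 4p/3) = −0.75 ln(1 − 0.518667) = −0.75 ln(0.481333)
  = −0.75 × (-0.731196) = 0.548397 substitutions/site.

0.5484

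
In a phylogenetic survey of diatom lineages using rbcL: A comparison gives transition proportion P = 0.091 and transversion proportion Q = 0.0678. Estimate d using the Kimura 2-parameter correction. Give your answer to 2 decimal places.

0.18

Under the Kimura two-parameter model, d = −½ ln(1 − 2P − Q) − ¼ ln(1 − 2Q).
1 − 2P − Q = 0.7502, giving −½ ln(0.7502) = 0.143708.
1 − 2Q = 0.8644, giving −¼ ln(0.8644) = 0.036430.
d = 0.143708 + 0.036430 = 0.180138.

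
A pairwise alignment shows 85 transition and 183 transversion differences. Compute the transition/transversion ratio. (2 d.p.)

0.46

R = 85/183 = 0.464480… ≈ 0.46 (to 2 d.p.).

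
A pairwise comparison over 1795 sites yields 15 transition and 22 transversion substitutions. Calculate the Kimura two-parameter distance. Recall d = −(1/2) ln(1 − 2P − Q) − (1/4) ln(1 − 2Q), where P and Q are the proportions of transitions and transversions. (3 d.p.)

P = 15/1795 ≈ 0.008357 and Q = 22/1795 ≈ 0.012256.
Under the Kimura two-parameter model, d = −½ ln(1 − 2P − Q) − ¼ ln(1 − 2Q).
1 − 2P − Q = 0.97103, giving −½ ln(0.97103) = 0.014699.
1 − 2Q = 0.975488, giving −¼ ln(0.975488) = 0.006204.
d = 0.014699 + 0.006204 = 0.020903.

0.021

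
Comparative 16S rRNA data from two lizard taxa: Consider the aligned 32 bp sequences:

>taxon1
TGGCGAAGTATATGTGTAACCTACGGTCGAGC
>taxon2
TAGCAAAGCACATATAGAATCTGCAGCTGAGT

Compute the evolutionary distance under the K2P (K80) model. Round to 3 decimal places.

0.776

Of 32 sites, 12 differences are transitions and 1 are transversions, so P = 12/32 = 0.375 and Q = 1/32 = 0.03125.
Under the Kimura two-parameter model, d = −½ ln(1 − 2P − Q) − ¼ ln(1 − 2Q).
1 − 2P − Q = 0.21875, giving −½ ln(0.21875) = 0.759913.
1 − 2Q = 0.9375, giving −¼ ln(0.9375) = 0.016135.
d = 0.759913 + 0.016135 = 0.776048.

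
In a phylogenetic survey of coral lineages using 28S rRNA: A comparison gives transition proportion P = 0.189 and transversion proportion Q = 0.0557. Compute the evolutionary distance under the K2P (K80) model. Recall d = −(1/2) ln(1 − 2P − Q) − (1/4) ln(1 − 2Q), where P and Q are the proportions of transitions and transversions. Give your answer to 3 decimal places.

Under the Kimura two-parameter model, d = −½ ln(1 − 2P − Q) − ¼ ln(1 − 2Q).
1 − 2P − Q = 0.5663, giving −½ ln(0.5663) = 0.284316.
1 − 2Q = 0.8886, giving −¼ ln(0.8886) = 0.029527.
d = 0.284316 + 0.029527 = 0.313843.

0.314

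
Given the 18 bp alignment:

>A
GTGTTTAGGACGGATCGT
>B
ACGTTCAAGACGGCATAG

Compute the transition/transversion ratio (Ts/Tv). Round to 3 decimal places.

Transitions are A↔G and C↔T; transversions are all other mismatches.
Transitions: 6. Transversions: 3.
R = 6/3 = 2.000.

2.000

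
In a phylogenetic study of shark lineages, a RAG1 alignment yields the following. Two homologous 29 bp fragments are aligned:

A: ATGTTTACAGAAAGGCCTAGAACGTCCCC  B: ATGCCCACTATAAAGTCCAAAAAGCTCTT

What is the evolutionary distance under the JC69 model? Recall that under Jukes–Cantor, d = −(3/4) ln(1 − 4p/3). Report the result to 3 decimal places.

The sequences differ at 15 of 29 sites, so p = 15/29 ≈ 0.517241.
d = −(3/4) ln(1 − 4p/3) = −0.75 ln(1 − 0.689655) = −0.75 ln(0.310345)
  = −0.75 × (-1.170071) = 0.877553 substitutions/site.

0.878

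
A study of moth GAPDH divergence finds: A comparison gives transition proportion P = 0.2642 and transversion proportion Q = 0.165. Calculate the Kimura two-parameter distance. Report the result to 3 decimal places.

0.691

Under the Kimura two-parameter model, d = −½ ln(1 − 2P − Q) − ¼ ln(1 − 2Q).
1 − 2P − Q = 0.3066, giving −½ ln(0.3066) = 0.591106.
1 − 2Q = 0.67, giving −¼ ln(0.67) = 0.100119.
d = 0.591106 + 0.100119 = 0.691225.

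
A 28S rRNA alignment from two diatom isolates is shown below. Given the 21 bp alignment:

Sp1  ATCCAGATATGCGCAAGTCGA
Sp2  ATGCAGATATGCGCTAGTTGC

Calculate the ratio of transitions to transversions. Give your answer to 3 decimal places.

0.333

Transitions are A↔G and C↔T; transversions are all other mismatches.
Transitions: 1. Transversions: 3.
R = 1/3 = 0.333333… ≈ 0.333 (to 3 d.p.).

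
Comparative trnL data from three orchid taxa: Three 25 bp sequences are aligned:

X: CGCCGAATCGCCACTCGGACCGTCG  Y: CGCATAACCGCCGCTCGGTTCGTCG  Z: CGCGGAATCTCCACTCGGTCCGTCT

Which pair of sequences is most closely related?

X and Z

X–Y: 6/25 differ, p = 0.240, d = 0.289.
X–Z: 4/25 differ, p = 0.160, d = 0.180.
Y–Z: 7/25 differ, p = 0.280, d = 0.351.
The smallest distance is between X and Z.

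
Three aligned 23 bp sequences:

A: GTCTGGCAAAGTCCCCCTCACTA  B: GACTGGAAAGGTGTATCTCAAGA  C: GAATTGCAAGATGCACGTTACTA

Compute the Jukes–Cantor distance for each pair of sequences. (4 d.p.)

A–B: 9/23 sites differ → p ≈ 0.391304, d = −0.75 ln(1 − 0.521739) = 0.553199 ≈ 0.5532.
A–C: 9/23 sites differ → p ≈ 0.391304, d = −0.75 ln(1 − 0.521739) = 0.553199 ≈ 0.5532.
B–C: 10/23 sites differ → p ≈ 0.434783, d = −0.75 ln(1 − 0.579711) = 0.650110 ≈ 0.6501.

d(A,B) = 0.5532, d(A,C) = 0.5532, d(B,C) = 0.6501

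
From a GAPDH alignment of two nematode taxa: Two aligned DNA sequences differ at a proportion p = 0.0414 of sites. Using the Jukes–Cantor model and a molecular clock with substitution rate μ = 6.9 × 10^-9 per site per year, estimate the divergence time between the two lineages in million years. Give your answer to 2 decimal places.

3.09

d = −(3/4) ln(1 − 4p/3) = −0.75 ln(1 − 0.0552) = −0.75 ln(0.9448)
  = −0.75 × (-0.056782) = 0.042587 substitutions/site.
Under a molecular clock d = 2μt, so t = d/(2μ) = 0.042587 / (2 × 6.9 × 10^-9) = 3.09 million years.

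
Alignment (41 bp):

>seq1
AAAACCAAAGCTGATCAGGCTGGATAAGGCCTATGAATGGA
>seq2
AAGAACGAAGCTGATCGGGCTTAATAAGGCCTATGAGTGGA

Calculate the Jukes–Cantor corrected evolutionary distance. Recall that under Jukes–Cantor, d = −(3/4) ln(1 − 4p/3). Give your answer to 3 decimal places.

0.194

The sequences differ at 7 of 41 sites (3, 5, 7, 17, 22, 23, 37), so p = 7/41 ≈ 0.170732.
d = −(3/4) ln(1 − 4p/3) = −0.75 ln(1 − 0.227643) = −0.75 ln(0.772357)
  = −0.75 × (-0.258308) = 0.193731 substitutions/site.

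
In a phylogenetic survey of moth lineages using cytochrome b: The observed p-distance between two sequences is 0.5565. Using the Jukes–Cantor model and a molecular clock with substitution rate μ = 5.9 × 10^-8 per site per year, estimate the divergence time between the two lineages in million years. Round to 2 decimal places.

d = −(3/4) ln(1 − 4p/3) = −0.75 ln(1 − 0.742) = −0.75 ln(0.258)
  = −0.75 × (-1.354796) = 1.016097 substitutions/site.
Under a molecular clock d = 2μt, so t = d/(2μ) = 1.016097 / (2 × 5.9 × 10^-8) = 8.61 million years.

8.61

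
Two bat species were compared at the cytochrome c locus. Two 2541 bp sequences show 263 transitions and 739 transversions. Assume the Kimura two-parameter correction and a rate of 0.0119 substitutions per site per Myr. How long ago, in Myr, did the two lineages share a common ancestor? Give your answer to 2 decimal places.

23.63

P = 263/2541 ≈ 0.103503 and Q = 739/2541 ≈ 0.29083.
Under the Kimura two-parameter model, d = −½ ln(1 − 2P − Q) − ¼ ln(1 − 2Q).
1 − 2P − Q = 0.502164, giving −½ ln(0.502164) = 0.344414.
1 − 2Q = 0.41834, giving −¼ ln(0.41834) = 0.217865.
d = 0.344414 + 0.217865 = 0.562279.
Under a molecular clock d = 2μt, so t = d/(2μ) = 0.562279 / (2 × 0.0119) = 23.63 Myr.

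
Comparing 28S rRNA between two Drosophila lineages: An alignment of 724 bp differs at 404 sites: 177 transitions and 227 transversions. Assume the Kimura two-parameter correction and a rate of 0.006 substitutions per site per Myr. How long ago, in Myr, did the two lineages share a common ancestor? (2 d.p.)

88.13

P = 177/724 ≈ 0.244475 and Q = 227/724 ≈ 0.313536.
Under the Kimura two-parameter model, d = −½ ln(1 − 2P − Q) − ¼ ln(1 − 2Q).
1 − 2P − Q = 0.197514, giving −½ ln(0.197514) = 0.810973.
1 − 2Q = 0.372928, giving −¼ ln(0.372928) = 0.246592.
d = 0.810973 + 0.246592 = 1.057565.
Under a molecular clock d = 2μt, so t = d/(2μ) = 1.057565 / (2 × 0.006) = 88.13 Myr.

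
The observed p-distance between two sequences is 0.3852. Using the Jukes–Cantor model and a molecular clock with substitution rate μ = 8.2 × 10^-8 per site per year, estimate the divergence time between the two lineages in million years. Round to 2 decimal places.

d = −(3/4) ln(1 − 4p/3) = −0.75 ln(1 − 0.5136) = −0.75 ln(0.4864)
  = −0.75 × (-0.720724) = 0.540543 substitutions/site.
Under a molecular clock d = 2μt, so t = d/(2μ) = 0.540543 / (2 × 8.2 × 10^-8) = 3.30 million years.

3.30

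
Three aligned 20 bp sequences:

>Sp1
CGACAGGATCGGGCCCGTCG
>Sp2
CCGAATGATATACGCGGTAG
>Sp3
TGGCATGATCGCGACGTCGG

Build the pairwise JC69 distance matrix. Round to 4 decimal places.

d(Sp1,Sp2) = 0.9913, d(Sp1,Sp3) = 0.6872, d(Sp2,Sp3) = 0.9913

Sp1–Sp2: 11/20 sites differ → p = 0.55, d = −0.75 ln(1 − 0.733333) = 0.991316 ≈ 0.9913.
Sp1–Sp3: 9/20 sites differ → p = 0.45, d = −0.75 ln(1 − 0.6) = 0.687218 ≈ 0.6872.
Sp2–Sp3: 11/20 sites differ → p = 0.55, d = −0.75 ln(1 − 0.733333) = 0.991316 ≈ 0.9913.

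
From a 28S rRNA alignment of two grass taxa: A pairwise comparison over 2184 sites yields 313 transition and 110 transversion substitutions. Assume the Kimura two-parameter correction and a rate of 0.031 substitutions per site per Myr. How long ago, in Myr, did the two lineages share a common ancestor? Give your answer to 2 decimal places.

P = 313/2184 ≈ 0.143315 and Q = 110/2184 ≈ 0.050366.
Under the Kimura two-parameter model, d = −½ ln(1 − 2P − Q) − ¼ ln(1 − 2Q).
1 − 2P − Q = 0.663004, giving −½ ln(0.663004) = 0.205487.
1 − 2Q = 0.899268, giving −¼ ln(0.899268) = 0.026544.
d = 0.205487 + 0.026544 = 0.232031.
Under a molecular clock d = 2μt, so t = d/(2μ) = 0.232031 / (2 × 0.031) = 3.74 Myr.

3.74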